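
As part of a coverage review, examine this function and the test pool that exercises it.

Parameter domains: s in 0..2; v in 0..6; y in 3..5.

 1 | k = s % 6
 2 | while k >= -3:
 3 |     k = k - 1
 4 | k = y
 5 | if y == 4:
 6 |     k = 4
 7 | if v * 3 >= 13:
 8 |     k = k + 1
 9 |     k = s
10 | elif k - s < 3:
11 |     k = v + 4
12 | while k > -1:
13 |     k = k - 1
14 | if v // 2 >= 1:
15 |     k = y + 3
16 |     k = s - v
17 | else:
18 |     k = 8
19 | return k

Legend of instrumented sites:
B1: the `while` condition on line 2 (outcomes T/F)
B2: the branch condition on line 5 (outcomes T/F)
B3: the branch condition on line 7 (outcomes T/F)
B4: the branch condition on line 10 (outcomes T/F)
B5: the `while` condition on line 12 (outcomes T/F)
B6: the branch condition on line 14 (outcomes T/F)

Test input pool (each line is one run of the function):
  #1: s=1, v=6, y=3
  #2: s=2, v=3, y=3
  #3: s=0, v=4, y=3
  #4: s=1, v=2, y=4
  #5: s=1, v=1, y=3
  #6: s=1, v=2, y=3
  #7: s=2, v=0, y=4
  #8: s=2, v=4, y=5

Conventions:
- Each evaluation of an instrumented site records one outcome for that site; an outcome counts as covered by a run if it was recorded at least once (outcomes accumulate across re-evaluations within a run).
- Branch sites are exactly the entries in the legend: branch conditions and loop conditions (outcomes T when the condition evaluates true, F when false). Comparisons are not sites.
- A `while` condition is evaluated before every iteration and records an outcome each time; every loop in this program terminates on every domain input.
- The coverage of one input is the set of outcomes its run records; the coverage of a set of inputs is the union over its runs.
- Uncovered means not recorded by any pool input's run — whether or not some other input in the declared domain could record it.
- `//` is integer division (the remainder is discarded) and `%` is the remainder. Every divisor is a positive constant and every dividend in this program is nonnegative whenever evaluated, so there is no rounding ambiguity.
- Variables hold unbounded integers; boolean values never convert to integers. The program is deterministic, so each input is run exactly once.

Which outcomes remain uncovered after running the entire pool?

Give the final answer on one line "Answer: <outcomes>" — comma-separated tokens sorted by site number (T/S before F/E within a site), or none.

run #1 (s=1, v=6, y=3) runs B1->T, B1->T, B1->T, B1->T, B1->T, B1->F, B2->F, B3->T, B5->T, B5->T, B5->F, B6->T; records B1=T, B1=F, B2=F, B3=T, B5=T, B5=F, B6=T
run #2 (s=2, v=3, y=3) runs B1->T, B1->T, B1->T, B1->T, B1->T, B1->T, B1->F, B2->F, B3->F, B4->T, B5->T, B5->T, B5->T, B5->T, ...; records B1=T, B1=F, B2=F, B3=F, B4=T, B5=T, B5=F, B6=T
run #3 (s=0, v=4, y=3) runs B1->T, B1->T, B1->T, B1->T, B1->F, B2->F, B3->F, B4->F, B5->T, B5->T, B5->T, B5->T, B5->F, B6->T; records B1=T, B1=F, B2=F, B3=F, B4=F, B5=T, B5=F, B6=T
run #4 (s=1, v=2, y=4) runs B1->T, B1->T, B1->T, B1->T, B1->T, B1->F, B2->T, B3->F, B4->F, B5->T, B5->T, B5->T, B5->T, B5->T, ...; records B1=T, B1=F, B2=T, B3=F, B4=F, B5=T, B5=F, B6=T
run #5 (s=1, v=1, y=3) runs B1->T, B1->T, B1->T, B1->T, B1->T, B1->F, B2->F, B3->F, B4->T, B5->T, B5->T, B5->T, B5->T, B5->T, ...; records B1=T, B1=F, B2=F, B3=F, B4=T, B5=T, B5=F, B6=F
run #6 (s=1, v=2, y=3) runs B1->T, B1->T, B1->T, B1->T, B1->T, B1->F, B2->F, B3->F, B4->T, B5->T, B5->T, B5->T, B5->T, B5->T, ...; records B1=T, B1=F, B2=F, B3=F, B4=T, B5=T, B5=F, B6=T
run #7 (s=2, v=0, y=4) runs B1->T, B1->T, B1->T, B1->T, B1->T, B1->T, B1->F, B2->T, B3->F, B4->T, B5->T, B5->T, B5->T, B5->T, ...; records B1=T, B1=F, B2=T, B3=F, B4=T, B5=T, B5=F, B6=F
run #8 (s=2, v=4, y=5) runs B1->T, B1->T, B1->T, B1->T, B1->T, B1->T, B1->F, B2->F, B3->F, B4->F, B5->T, B5->T, B5->T, B5->T, ...; records B1=T, B1=F, B2=F, B3=F, B4=F, B5=T, B5=F, B6=T
union over the pool: B1=T, B1=F, B2=T, B2=F, B3=T, B3=F, B4=T, B4=F, B5=T, B5=F, B6=T, B6=F
uncovered (0 of 12): none

Answer: none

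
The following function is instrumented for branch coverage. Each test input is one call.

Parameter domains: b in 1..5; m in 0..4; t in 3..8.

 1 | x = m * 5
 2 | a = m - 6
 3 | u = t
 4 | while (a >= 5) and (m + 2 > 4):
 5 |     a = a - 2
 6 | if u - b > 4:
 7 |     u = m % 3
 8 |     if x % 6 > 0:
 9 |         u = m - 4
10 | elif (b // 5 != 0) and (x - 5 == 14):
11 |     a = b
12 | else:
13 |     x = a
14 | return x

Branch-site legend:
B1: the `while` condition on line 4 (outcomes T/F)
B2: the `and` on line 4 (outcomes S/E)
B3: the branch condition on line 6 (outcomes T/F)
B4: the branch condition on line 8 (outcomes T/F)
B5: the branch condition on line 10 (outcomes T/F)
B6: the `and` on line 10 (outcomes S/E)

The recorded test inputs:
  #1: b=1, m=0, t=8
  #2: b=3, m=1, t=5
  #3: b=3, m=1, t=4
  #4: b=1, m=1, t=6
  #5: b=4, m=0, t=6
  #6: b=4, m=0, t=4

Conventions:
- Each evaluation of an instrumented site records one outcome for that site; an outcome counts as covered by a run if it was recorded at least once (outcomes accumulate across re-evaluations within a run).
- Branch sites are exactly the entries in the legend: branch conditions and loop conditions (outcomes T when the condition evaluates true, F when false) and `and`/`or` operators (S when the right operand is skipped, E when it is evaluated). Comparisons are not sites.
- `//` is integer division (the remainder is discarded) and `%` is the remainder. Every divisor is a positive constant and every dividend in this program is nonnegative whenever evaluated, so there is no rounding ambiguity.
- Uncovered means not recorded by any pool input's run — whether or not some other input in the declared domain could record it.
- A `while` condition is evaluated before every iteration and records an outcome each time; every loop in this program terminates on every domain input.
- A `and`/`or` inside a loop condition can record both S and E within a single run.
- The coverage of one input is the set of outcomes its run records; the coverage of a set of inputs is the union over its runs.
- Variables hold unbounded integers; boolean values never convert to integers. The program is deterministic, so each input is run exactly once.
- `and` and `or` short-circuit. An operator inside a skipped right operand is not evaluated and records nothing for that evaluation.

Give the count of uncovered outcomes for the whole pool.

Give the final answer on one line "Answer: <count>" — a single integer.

test 1 (b=1, m=0, t=8) fires B2->S, B1->F, B3->T, B4->F; hits B1=F, B2=S, B3=T, B4=F
test 2 (b=3, m=1, t=5) fires B2->S, B1->F, B3->F, B6->S, B5->F; hits B1=F, B2=S, B3=F, B5=F, B6=S
test 3 (b=3, m=1, t=4) fires B2->S, B1->F, B3->F, B6->S, B5->F; hits B1=F, B2=S, B3=F, B5=F, B6=S
test 4 (b=1, m=1, t=6) fires B2->S, B1->F, B3->T, B4->T; hits B1=F, B2=S, B3=T, B4=T
test 5 (b=4, m=0, t=6) fires B2->S, B1->F, B3->F, B6->S, B5->F; hits B1=F, B2=S, B3=F, B5=F, B6=S
test 6 (b=4, m=0, t=4) fires B2->S, B1->F, B3->F, B6->S, B5->F; hits B1=F, B2=S, B3=F, B5=F, B6=S
union over the pool: B1=F, B2=S, B3=T, B3=F, B4=T, B4=F, B5=F, B6=S
uncovered (4 of 12): B1=T, B2=E, B5=T, B6=E

Answer: 4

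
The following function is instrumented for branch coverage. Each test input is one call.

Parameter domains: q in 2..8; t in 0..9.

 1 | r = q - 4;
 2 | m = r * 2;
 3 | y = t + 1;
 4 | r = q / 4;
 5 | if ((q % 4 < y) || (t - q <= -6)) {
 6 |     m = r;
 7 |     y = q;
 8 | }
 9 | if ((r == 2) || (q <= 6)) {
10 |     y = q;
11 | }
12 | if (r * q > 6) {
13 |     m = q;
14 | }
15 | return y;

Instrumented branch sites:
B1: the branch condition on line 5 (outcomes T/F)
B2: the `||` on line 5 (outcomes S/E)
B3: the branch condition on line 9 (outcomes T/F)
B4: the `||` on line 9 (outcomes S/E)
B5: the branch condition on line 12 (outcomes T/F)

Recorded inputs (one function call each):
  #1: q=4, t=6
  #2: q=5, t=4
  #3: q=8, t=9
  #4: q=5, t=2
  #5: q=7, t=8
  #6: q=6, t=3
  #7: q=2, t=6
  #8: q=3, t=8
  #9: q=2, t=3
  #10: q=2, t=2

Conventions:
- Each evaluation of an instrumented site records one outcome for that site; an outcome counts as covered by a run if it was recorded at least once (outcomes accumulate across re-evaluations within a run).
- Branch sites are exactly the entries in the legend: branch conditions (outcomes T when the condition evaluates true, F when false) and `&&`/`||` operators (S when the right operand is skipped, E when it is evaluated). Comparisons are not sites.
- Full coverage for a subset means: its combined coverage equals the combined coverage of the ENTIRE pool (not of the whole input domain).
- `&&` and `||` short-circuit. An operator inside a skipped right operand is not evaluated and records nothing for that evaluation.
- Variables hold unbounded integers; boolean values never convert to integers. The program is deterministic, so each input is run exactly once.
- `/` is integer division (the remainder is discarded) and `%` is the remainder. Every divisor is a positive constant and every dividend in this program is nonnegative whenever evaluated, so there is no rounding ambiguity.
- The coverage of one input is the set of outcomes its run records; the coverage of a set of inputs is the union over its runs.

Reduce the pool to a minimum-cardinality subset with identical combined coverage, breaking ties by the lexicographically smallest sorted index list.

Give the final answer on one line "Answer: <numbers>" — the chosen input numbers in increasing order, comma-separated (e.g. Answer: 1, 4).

test 1 (q=4, t=6) hits B1=T, B2=S, B3=T, B4=E, B5=F
test 2 (q=5, t=4) hits B1=T, B2=S, B3=T, B4=E, B5=F
test 3 (q=8, t=9) hits B1=T, B2=S, B3=T, B4=S, B5=T
test 4 (q=5, t=2) hits B1=T, B2=S, B3=T, B4=E, B5=F
test 5 (q=7, t=8) hits B1=T, B2=S, B3=F, B4=E, B5=T
test 6 (q=6, t=3) hits B1=T, B2=S, B3=T, B4=E, B5=F
test 7 (q=2, t=6) hits B1=T, B2=S, B3=T, B4=E, B5=F
test 8 (q=3, t=8) hits B1=T, B2=S, B3=T, B4=E, B5=F
test 9 (q=2, t=3) hits B1=T, B2=S, B3=T, B4=E, B5=F
test 10 (q=2, t=2) hits B1=T, B2=S, B3=T, B4=E, B5=F
pool-wide coverage (8 outcomes): B1=T, B2=S, B3=T, B3=F, B4=S, B4=E, B5=T, B5=F
size 1 is not enough: best union over all size-1 subsets is 5/8
size 2 is not enough: best union over all size-2 subsets is 7/8
inputs {1, 3, 5} (size 3) cover everything; no size-3 subset with a lexicographically smaller index list covers all 8

Answer: 1, 3, 5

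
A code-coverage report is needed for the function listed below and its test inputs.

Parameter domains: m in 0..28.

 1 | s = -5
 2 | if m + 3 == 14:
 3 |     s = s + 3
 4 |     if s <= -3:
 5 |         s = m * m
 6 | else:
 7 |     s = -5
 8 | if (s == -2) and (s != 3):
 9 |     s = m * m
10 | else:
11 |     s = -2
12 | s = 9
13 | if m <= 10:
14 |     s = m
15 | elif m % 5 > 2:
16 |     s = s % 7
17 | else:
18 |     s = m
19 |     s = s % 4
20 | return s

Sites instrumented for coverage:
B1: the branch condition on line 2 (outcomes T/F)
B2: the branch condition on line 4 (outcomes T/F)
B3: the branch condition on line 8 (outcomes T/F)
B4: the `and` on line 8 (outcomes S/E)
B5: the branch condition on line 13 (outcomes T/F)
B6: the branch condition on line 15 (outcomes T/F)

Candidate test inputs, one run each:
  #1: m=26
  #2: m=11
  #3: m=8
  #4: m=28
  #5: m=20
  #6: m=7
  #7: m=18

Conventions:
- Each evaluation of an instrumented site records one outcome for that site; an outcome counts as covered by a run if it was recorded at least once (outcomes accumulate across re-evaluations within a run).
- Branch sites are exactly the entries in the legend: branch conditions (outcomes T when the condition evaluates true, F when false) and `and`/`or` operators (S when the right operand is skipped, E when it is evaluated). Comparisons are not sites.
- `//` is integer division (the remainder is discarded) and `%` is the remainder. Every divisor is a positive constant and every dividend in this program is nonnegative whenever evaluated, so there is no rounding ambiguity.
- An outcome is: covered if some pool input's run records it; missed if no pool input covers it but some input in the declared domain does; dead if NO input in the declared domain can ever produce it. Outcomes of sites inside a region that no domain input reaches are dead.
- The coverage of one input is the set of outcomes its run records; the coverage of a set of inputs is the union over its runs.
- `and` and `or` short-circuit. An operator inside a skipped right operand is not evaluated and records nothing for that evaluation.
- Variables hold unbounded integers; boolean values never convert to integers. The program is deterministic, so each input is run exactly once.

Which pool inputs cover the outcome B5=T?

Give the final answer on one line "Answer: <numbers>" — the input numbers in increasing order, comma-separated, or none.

input #1 (m=26): does not record B5=T
input #2 (m=11): does not record B5=T
input #3 (m=8): records B5=T
input #4 (m=28): does not record B5=T
input #5 (m=20): does not record B5=T
input #6 (m=7): records B5=T
input #7 (m=18): does not record B5=T

Answer: 3, 6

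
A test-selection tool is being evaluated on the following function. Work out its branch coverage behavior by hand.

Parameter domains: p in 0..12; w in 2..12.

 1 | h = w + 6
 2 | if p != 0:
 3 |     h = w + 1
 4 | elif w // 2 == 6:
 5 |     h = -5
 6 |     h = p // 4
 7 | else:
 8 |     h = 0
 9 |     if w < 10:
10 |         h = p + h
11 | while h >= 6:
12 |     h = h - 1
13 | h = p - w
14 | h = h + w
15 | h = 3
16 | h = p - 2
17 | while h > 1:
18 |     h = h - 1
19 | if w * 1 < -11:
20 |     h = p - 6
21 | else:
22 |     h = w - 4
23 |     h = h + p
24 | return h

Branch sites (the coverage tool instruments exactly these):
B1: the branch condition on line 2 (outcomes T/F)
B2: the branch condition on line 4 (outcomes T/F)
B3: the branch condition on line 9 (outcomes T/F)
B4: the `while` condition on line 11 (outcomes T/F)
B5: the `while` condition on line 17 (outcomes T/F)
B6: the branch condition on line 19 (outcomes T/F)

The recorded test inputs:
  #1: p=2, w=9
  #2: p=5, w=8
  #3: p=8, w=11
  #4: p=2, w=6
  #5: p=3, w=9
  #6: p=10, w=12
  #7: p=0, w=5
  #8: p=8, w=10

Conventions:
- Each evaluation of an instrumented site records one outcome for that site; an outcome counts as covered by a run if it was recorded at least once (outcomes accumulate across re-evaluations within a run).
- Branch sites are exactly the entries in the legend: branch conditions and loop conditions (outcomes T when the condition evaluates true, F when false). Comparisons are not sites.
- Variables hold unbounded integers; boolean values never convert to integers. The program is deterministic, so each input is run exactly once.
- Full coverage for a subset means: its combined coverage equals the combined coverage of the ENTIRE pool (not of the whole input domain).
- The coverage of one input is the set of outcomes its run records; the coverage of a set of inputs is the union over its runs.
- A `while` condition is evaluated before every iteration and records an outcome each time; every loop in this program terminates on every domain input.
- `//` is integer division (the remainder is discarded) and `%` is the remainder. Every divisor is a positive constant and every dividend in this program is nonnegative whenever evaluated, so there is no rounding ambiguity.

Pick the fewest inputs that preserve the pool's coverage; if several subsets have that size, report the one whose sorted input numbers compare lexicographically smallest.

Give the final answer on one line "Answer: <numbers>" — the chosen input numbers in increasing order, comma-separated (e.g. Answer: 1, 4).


test 1 (p=2, w=9) fires B1->T, B4->T, B4->T, B4->T, B4->T, B4->T, B4->F, B5->F, B6->F; hits B1=T, B4=T, B4=F, B5=F, B6=F
test 2 (p=5, w=8) fires B1->T, B4->T, B4->T, B4->T, B4->T, B4->F, B5->T, B5->T, B5->F, B6->F; hits B1=T, B4=T, B4=F, B5=T, B5=F, B6=F
test 3 (p=8, w=11) fires B1->T, B4->T, B4->T, B4->T, B4->T, B4->T, B4->T, B4->T, B4->F, B5->T, B5->T, B5->T, B5->T, B5->T, ...; hits B1=T, B4=T, B4=F, B5=T, B5=F, B6=F
test 4 (p=2, w=6) fires B1->T, B4->T, B4->T, B4->F, B5->F, B6->F; hits B1=T, B4=T, B4=F, B5=F, B6=F
test 5 (p=3, w=9) fires B1->T, B4->T, B4->T, B4->T, B4->T, B4->T, B4->F, B5->F, B6->F; hits B1=T, B4=T, B4=F, B5=F, B6=F
test 6 (p=10, w=12) fires B1->T, B4->T, B4->T, B4->T, B4->T, B4->T, B4->T, B4->T, B4->T, B4->F, B5->T, B5->T, B5->T, B5->T, ...; hits B1=T, B4=T, B4=F, B5=T, B5=F, B6=F
test 7 (p=0, w=5) fires B1->F, B2->F, B3->T, B4->F, B5->F, B6->F; hits B1=F, B2=F, B3=T, B4=F, B5=F, B6=F
test 8 (p=8, w=10) fires B1->T, B4->T, B4->T, B4->T, B4->T, B4->T, B4->T, B4->F, B5->T, B5->T, B5->T, B5->T, B5->T, B5->F, ...; hits B1=T, B4=T, B4=F, B5=T, B5=F, B6=F
pool-wide coverage (9 outcomes): B1=T, B1=F, B2=F, B3=T, B4=T, B4=F, B5=T, B5=F, B6=F
size 1 is not enough: best union over all size-1 subsets is 6/9
at size 2, {2, 7} reaches all 9 outcomes; every lexicographically earlier size-2 subset fails
Answer: 2, 7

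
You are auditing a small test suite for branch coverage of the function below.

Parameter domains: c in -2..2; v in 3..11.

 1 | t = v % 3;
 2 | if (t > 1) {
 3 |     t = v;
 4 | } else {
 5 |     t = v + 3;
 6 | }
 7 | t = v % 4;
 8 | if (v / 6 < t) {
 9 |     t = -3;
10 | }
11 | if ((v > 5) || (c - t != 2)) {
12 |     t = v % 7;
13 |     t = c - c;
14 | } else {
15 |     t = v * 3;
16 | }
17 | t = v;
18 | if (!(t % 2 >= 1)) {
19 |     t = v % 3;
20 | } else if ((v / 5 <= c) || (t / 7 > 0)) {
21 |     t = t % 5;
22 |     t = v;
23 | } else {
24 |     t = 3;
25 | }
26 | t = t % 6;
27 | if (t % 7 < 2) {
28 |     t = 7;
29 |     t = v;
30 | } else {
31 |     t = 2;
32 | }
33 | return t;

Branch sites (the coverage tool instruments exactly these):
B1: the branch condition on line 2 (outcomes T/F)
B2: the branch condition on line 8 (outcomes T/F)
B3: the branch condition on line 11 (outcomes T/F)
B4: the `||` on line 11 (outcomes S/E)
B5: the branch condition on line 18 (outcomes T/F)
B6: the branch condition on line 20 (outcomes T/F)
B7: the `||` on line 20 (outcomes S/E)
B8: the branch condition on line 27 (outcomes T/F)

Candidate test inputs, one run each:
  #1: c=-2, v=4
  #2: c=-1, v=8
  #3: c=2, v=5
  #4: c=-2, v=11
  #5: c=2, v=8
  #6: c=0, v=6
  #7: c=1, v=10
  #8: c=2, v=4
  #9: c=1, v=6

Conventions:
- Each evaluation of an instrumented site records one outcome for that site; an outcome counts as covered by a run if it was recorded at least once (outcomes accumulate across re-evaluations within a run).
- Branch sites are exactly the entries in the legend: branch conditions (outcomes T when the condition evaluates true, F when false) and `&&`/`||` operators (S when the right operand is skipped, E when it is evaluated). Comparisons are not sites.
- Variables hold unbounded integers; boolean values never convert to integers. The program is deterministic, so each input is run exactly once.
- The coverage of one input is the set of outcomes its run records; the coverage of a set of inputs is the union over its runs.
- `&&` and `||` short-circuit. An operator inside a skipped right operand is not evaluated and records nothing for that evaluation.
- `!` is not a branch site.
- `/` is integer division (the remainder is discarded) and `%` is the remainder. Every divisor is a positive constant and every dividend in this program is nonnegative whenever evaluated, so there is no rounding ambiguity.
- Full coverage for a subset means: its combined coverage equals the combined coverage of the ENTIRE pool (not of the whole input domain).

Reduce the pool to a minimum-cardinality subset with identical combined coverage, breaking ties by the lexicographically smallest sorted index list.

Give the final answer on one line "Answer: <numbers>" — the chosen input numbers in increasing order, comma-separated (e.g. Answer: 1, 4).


run #1 (c=-2, v=4) runs B1->F, B2->F, B4->E, B3->T, B5->T, B8->T; records B1=F, B2=F, B3=T, B4=E, B5=T, B8=T
run #2 (c=-1, v=8) runs B1->T, B2->F, B4->S, B3->T, B5->T, B8->F; records B1=T, B2=F, B3=T, B4=S, B5=T, B8=F
run #3 (c=2, v=5) runs B1->T, B2->T, B4->E, B3->T, B5->F, B7->S, B6->T, B8->F; records B1=T, B2=T, B3=T, B4=E, B5=F, B6=T, B7=S, B8=F
run #4 (c=-2, v=11) runs B1->T, B2->T, B4->S, B3->T, B5->F, B7->E, B6->T, B8->F; records B1=T, B2=T, B3=T, B4=S, B5=F, B6=T, B7=E, B8=F
run #5 (c=2, v=8) runs B1->T, B2->F, B4->S, B3->T, B5->T, B8->F; records B1=T, B2=F, B3=T, B4=S, B5=T, B8=F
run #6 (c=0, v=6) runs B1->F, B2->T, B4->S, B3->T, B5->T, B8->T; records B1=F, B2=T, B3=T, B4=S, B5=T, B8=T
run #7 (c=1, v=10) runs B1->F, B2->T, B4->S, B3->T, B5->T, B8->T; records B1=F, B2=T, B3=T, B4=S, B5=T, B8=T
run #8 (c=2, v=4) runs B1->F, B2->F, B4->E, B3->F, B5->T, B8->T; records B1=F, B2=F, B3=F, B4=E, B5=T, B8=T
run #9 (c=1, v=6) runs B1->F, B2->T, B4->S, B3->T, B5->T, B8->T; records B1=F, B2=T, B3=T, B4=S, B5=T, B8=T
the full pool covers 15 outcomes: B1=T, B1=F, B2=T, B2=F, B3=T, B3=F, B4=S, B4=E, B5=T, B5=F, B6=T, B7=S, B7=E, B8=T, B8=F
checked all size-1 subsets: none covers 15 outcomes (max 8/15)
checked all size-2 subsets: none covers 15 outcomes (max 14/15)
at size 3, {3, 4, 8} reaches all 15 outcomes; every lexicographically earlier size-3 subset fails
Answer: 3, 4, 8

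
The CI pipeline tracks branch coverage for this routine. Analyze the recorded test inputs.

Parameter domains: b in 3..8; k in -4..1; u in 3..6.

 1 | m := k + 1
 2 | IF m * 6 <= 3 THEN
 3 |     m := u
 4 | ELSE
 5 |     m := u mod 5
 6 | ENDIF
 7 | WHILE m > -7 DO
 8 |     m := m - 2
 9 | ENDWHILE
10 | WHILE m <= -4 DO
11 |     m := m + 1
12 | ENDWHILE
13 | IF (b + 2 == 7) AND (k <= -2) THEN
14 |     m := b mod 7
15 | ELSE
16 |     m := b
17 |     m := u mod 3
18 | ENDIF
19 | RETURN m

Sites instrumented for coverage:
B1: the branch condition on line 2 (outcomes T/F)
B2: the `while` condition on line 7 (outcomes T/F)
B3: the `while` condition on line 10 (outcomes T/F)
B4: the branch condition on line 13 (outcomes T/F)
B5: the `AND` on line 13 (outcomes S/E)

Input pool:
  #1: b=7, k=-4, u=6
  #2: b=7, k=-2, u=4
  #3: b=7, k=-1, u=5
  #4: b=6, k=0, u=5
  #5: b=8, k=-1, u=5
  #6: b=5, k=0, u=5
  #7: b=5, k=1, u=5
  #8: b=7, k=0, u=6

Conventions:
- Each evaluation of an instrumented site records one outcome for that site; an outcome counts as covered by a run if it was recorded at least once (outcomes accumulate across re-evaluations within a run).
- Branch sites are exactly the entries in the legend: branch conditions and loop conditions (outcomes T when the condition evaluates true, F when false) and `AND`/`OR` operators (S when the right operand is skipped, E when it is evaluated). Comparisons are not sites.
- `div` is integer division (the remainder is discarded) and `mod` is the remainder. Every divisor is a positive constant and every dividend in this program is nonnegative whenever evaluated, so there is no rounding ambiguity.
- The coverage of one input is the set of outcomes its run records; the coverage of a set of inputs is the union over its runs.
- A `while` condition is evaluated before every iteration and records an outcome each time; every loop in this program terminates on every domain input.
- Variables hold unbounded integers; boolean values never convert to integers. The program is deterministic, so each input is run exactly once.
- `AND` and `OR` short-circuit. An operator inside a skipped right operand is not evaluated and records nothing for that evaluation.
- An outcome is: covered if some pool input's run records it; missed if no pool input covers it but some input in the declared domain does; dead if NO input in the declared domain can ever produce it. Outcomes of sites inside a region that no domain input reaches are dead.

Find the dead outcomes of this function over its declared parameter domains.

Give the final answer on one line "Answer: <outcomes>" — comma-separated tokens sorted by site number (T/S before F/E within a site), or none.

checking every outcome against all 144 domain inputs:
  reachable outcomes have witnesses, e.g. B1=T (e.g. b=3, k=-4, u=3), B1=F (e.g. b=3, k=0, u=3), B2=T (e.g. b=3, k=-4, u=3), B2=F (e.g. b=3, k=-4, u=3)

Answer: none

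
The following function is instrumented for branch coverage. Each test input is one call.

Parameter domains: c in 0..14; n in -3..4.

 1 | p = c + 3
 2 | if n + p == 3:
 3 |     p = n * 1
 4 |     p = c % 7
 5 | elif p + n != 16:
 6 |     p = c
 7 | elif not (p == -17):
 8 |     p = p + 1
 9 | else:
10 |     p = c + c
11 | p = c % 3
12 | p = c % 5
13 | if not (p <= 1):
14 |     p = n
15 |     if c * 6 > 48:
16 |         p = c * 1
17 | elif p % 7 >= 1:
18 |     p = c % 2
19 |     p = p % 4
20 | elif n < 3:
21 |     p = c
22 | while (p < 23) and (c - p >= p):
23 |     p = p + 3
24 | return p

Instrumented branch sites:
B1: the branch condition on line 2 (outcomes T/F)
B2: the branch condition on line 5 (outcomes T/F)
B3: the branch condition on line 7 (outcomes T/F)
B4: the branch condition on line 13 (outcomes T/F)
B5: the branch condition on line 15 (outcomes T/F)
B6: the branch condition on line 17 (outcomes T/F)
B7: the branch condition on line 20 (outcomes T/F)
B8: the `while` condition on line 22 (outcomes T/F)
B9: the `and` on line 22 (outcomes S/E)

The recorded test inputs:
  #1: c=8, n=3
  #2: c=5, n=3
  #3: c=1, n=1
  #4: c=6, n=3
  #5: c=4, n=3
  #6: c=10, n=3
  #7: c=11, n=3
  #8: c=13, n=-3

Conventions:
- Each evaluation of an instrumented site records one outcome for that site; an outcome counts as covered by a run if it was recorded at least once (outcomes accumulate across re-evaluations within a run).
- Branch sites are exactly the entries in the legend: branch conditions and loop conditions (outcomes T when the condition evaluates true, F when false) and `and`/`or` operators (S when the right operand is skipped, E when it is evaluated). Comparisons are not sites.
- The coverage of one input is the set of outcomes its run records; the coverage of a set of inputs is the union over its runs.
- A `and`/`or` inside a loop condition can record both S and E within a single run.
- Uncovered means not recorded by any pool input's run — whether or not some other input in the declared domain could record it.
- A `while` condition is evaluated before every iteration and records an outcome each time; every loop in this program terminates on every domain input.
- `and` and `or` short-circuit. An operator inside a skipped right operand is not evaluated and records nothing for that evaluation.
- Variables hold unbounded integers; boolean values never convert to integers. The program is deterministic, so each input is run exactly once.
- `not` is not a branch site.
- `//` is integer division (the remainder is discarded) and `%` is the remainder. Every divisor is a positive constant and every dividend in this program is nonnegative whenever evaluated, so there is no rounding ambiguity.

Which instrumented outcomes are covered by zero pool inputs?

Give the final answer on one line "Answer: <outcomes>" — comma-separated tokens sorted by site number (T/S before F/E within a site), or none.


input #1 (c=8, n=3): events B1->F, B2->T, B4->T, B5->F, B9->E, B8->T, B9->E, B8->F; covers B1=F, B2=T, B4=T, B5=F, B8=T, B8=F, B9=E
input #2 (c=5, n=3): events B1->F, B2->T, B4->F, B6->F, B7->F, B9->E, B8->T, B9->E, B8->F; covers B1=F, B2=T, B4=F, B6=F, B7=F, B8=T, B8=F, B9=E
input #3 (c=1, n=1): events B1->F, B2->T, B4->F, B6->T, B9->E, B8->F; covers B1=F, B2=T, B4=F, B6=T, B8=F, B9=E
input #4 (c=6, n=3): events B1->F, B2->T, B4->F, B6->T, B9->E, B8->T, B9->E, B8->T, B9->E, B8->F; covers B1=F, B2=T, B4=F, B6=T, B8=T, B8=F, B9=E
input #5 (c=4, n=3): events B1->F, B2->T, B4->T, B5->F, B9->E, B8->F; covers B1=F, B2=T, B4=T, B5=F, B8=F, B9=E
input #6 (c=10, n=3): events B1->F, B2->F, B3->T, B4->F, B6->F, B7->F, B9->E, B8->T, B9->E, B8->T, B9->E, B8->F; covers B1=F, B2=F, B3=T, B4=F, B6=F, B7=F, B8=T, B8=F, B9=E
input #7 (c=11, n=3): events B1->F, B2->T, B4->F, B6->T, B9->E, B8->T, B9->E, B8->T, B9->E, B8->F; covers B1=F, B2=T, B4=F, B6=T, B8=T, B8=F, B9=E
input #8 (c=13, n=-3): events B1->F, B2->T, B4->T, B5->T, B9->E, B8->F; covers B1=F, B2=T, B4=T, B5=T, B8=F, B9=E
union over the pool: B1=F, B2=T, B2=F, B3=T, B4=T, B4=F, B5=T, B5=F, B6=T, B6=F, B7=F, B8=T, B8=F, B9=E
uncovered (4 of 18): B1=T, B3=F, B7=T, B9=S
Answer: B1=T, B3=F, B7=T, B9=S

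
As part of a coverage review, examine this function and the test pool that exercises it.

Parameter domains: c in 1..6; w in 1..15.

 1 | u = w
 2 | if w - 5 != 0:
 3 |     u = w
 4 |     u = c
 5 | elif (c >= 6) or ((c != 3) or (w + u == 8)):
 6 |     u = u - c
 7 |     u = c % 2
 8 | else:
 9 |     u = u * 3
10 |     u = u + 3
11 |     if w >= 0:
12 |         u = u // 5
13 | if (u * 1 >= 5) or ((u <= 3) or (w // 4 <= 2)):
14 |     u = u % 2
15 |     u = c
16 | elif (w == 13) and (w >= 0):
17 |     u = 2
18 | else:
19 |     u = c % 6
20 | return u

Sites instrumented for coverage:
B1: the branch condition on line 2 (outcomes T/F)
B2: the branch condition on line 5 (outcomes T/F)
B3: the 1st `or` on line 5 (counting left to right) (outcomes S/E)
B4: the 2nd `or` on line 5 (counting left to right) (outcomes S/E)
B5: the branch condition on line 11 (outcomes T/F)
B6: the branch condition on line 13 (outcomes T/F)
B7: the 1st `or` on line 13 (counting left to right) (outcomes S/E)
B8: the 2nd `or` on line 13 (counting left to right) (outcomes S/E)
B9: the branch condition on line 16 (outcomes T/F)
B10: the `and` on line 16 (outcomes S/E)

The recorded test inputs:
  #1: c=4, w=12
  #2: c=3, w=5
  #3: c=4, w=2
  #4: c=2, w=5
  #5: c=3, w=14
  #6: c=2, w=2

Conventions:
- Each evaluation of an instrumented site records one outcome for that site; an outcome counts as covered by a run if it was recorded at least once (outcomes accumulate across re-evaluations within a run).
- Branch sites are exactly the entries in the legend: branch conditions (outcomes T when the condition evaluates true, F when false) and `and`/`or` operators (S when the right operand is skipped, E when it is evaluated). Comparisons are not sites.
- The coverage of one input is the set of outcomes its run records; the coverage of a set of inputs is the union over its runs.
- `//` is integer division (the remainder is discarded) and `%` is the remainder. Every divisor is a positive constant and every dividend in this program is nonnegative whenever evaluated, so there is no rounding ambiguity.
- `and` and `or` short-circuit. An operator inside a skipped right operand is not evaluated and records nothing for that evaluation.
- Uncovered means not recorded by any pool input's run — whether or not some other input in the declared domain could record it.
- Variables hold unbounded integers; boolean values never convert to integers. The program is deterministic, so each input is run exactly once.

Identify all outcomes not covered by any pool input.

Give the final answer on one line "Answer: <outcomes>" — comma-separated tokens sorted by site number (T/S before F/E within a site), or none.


test 1 (c=4, w=12) fires B1->T, B7->E, B8->E, B6->F, B10->S, B9->F; hits B1=T, B6=F, B7=E, B8=E, B9=F, B10=S
test 2 (c=3, w=5) fires B1->F, B3->E, B4->E, B2->F, B5->T, B7->E, B8->S, B6->T; hits B1=F, B2=F, B3=E, B4=E, B5=T, B6=T, B7=E, B8=S
test 3 (c=4, w=2) fires B1->T, B7->E, B8->E, B6->T; hits B1=T, B6=T, B7=E, B8=E
test 4 (c=2, w=5) fires B1->F, B3->E, B4->S, B2->T, B7->E, B8->S, B6->T; hits B1=F, B2=T, B3=E, B4=S, B6=T, B7=E, B8=S
test 5 (c=3, w=14) fires B1->T, B7->E, B8->S, B6->T; hits B1=T, B6=T, B7=E, B8=S
test 6 (c=2, w=2) fires B1->T, B7->E, B8->S, B6->T; hits B1=T, B6=T, B7=E, B8=S
union over the pool: B1=T, B1=F, B2=T, B2=F, B3=E, B4=S, B4=E, B5=T, B6=T, B6=F, B7=E, B8=S, B8=E, B9=F, B10=S
uncovered (5 of 20): B3=S, B5=F, B7=S, B9=T, B10=E
Answer: B3=S, B5=F, B7=S, B9=T, B10=E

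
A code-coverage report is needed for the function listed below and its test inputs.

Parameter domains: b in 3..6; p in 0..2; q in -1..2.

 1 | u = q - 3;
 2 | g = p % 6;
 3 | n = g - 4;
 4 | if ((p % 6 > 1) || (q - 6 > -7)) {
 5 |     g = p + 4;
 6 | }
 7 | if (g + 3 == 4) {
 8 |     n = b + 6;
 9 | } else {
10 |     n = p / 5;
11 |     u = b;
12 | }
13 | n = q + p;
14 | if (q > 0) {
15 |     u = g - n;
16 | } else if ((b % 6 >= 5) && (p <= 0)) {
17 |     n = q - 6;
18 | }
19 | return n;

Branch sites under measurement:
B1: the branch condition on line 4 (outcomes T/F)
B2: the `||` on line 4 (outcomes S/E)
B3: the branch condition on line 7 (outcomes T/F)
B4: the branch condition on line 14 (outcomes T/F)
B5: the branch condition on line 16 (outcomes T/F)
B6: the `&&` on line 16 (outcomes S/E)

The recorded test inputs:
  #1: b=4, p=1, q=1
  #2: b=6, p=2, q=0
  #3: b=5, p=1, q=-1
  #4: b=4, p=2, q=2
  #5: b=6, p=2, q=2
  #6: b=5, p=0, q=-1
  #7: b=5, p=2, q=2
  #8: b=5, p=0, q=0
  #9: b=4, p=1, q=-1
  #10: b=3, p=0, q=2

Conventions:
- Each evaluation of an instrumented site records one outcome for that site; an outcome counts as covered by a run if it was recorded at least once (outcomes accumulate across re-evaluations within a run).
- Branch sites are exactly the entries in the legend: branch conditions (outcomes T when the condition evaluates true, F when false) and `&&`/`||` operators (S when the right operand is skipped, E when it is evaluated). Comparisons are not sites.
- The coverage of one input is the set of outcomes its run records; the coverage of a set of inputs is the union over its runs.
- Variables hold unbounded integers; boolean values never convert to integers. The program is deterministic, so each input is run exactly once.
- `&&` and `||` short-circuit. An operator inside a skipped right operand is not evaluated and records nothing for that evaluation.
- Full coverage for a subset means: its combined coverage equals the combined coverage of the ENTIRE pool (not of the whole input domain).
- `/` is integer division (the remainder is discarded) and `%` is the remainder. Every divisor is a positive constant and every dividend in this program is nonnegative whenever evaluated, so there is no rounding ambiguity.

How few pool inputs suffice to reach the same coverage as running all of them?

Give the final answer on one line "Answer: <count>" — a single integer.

input #1, b=4, p=1, q=1: events B2->E, B1->T, B3->F, B4->T; outcomes B1=T, B2=E, B3=F, B4=T
input #2, b=6, p=2, q=0: events B2->S, B1->T, B3->F, B4->F, B6->S, B5->F; outcomes B1=T, B2=S, B3=F, B4=F, B5=F, B6=S
input #3, b=5, p=1, q=-1: events B2->E, B1->F, B3->T, B4->F, B6->E, B5->F; outcomes B1=F, B2=E, B3=T, B4=F, B5=F, B6=E
input #4, b=4, p=2, q=2: events B2->S, B1->T, B3->F, B4->T; outcomes B1=T, B2=S, B3=F, B4=T
input #5, b=6, p=2, q=2: events B2->S, B1->T, B3->F, B4->T; outcomes B1=T, B2=S, B3=F, B4=T
input #6, b=5, p=0, q=-1: events B2->E, B1->F, B3->F, B4->F, B6->E, B5->T; outcomes B1=F, B2=E, B3=F, B4=F, B5=T, B6=E
input #7, b=5, p=2, q=2: events B2->S, B1->T, B3->F, B4->T; outcomes B1=T, B2=S, B3=F, B4=T
input #8, b=5, p=0, q=0: events B2->E, B1->T, B3->F, B4->F, B6->E, B5->T; outcomes B1=T, B2=E, B3=F, B4=F, B5=T, B6=E
input #9, b=4, p=1, q=-1: events B2->E, B1->F, B3->T, B4->F, B6->S, B5->F; outcomes B1=F, B2=E, B3=T, B4=F, B5=F, B6=S
input #10, b=3, p=0, q=2: events B2->E, B1->T, B3->F, B4->T; outcomes B1=T, B2=E, B3=F, B4=T
together the pool reaches 12 outcomes: B1=T, B1=F, B2=S, B2=E, B3=T, B3=F, B4=T, B4=F, B5=T, B5=F, B6=S, B6=E
checked all size-1 subsets: none covers 12 outcomes (max 6/12)
checked all size-2 subsets: none covers 12 outcomes (max 10/12)
size 3: inputs {4, 6, 9} cover all 12 outcomes, and no lexicographically smaller subset of this size does

Answer: 3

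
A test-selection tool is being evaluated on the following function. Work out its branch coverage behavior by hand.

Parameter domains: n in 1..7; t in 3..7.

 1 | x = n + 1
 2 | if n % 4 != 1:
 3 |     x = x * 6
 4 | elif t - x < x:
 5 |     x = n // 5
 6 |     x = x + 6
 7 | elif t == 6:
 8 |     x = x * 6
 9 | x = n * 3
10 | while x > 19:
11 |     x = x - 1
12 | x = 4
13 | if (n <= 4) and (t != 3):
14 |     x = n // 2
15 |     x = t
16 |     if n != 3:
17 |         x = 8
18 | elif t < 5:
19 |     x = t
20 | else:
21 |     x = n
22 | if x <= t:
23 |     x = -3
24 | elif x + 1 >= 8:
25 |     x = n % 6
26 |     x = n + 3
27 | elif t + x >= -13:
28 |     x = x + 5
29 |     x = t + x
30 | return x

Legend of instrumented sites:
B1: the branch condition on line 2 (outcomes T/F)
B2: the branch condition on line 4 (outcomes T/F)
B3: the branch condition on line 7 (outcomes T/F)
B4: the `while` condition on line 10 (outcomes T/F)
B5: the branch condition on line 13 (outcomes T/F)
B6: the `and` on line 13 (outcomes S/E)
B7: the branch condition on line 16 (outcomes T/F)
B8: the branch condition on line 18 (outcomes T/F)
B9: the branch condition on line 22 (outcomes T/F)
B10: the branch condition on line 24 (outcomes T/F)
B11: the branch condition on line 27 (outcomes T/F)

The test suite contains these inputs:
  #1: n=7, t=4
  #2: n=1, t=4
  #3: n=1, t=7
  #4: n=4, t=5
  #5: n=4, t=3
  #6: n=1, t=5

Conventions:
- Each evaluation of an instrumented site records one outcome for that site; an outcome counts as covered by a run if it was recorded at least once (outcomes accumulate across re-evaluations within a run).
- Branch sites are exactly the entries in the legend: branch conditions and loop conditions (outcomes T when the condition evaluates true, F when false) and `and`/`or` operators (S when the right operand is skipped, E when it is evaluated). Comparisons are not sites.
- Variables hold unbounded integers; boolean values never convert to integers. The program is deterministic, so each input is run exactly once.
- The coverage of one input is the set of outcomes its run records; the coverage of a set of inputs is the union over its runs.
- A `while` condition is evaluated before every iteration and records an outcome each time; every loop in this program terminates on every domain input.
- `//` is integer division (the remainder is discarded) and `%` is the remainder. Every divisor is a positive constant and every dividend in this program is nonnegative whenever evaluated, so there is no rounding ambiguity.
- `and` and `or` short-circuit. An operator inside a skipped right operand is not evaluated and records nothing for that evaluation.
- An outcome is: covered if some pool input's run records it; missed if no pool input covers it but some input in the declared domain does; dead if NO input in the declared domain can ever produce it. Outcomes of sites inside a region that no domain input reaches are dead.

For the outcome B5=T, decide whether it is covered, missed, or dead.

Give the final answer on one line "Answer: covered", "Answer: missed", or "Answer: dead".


B5=T is recorded by pool input(s) 2, 3, 4, 6 -> covered
Answer: covered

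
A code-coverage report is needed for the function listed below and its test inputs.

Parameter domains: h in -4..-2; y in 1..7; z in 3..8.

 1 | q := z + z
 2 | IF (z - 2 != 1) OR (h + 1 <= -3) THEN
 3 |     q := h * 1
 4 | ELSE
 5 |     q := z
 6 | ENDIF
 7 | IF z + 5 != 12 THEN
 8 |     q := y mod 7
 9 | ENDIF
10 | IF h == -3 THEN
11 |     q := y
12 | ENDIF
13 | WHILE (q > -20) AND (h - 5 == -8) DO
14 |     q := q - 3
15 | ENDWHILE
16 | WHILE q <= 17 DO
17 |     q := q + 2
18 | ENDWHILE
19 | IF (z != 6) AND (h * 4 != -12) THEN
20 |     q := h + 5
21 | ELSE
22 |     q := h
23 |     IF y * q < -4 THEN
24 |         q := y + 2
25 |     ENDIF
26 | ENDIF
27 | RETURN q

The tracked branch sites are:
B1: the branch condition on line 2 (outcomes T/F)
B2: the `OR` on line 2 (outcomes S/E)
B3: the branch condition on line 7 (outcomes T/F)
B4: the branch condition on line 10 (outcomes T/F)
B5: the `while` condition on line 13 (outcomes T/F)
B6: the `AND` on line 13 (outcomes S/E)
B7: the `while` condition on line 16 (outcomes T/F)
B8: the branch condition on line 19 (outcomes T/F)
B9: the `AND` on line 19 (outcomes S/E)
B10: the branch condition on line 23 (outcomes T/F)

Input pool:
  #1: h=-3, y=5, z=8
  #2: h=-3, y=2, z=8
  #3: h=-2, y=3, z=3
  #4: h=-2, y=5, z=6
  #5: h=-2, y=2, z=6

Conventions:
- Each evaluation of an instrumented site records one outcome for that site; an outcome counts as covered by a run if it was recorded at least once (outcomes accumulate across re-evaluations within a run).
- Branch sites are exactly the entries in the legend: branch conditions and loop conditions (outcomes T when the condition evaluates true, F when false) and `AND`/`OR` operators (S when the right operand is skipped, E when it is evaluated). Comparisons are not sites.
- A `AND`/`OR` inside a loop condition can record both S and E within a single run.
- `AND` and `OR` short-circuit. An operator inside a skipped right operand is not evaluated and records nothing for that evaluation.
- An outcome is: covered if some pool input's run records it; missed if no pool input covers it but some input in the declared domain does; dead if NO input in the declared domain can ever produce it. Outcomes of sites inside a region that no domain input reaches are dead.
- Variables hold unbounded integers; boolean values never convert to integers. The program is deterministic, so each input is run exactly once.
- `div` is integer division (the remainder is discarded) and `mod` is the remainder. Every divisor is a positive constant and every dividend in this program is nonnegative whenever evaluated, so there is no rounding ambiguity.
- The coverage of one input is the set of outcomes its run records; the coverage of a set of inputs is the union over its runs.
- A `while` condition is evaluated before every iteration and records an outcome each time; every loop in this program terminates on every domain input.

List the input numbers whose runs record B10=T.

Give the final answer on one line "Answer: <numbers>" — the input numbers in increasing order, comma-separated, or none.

input #1 (h=-3, y=5, z=8): covers B10=T
input #2 (h=-3, y=2, z=8): covers B10=T
input #3 (h=-2, y=3, z=3): misses B10=T
input #4 (h=-2, y=5, z=6): covers B10=T
input #5 (h=-2, y=2, z=6): misses B10=T

Answer: 1, 2, 4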